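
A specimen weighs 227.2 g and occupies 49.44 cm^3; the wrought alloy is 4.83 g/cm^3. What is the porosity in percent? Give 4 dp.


rho_part = 227.2 / 49.44 = 4.59546926 g/cm^3
Porosity = (1 - 4.59546926/4.83)*100 = 4.8557 %


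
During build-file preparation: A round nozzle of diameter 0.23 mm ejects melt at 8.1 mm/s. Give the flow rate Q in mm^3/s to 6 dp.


A = pi*(0.23/2)^2 = 0.04154756 mm^2
Q = 0.04154756 * 8.1 = 0.336535 mm^3/s


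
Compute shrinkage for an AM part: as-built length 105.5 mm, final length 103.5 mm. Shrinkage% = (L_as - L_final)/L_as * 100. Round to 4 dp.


Shrinkage = ((105.5-103.5)/105.5)*100 = 1.8957 %


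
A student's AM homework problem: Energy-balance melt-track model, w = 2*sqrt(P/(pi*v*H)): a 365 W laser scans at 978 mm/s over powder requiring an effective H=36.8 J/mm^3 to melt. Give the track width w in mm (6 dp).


w = 2*sqrt(365/(pi*978*36.8)) = 0.113634 mm


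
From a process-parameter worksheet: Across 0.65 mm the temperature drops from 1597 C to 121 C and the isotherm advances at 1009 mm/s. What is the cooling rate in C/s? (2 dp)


G = (1597-121)/0.65 = 2270.76923077 C/mm
CR = 2270.76923077 * 1009 = 2291206.15 C/s


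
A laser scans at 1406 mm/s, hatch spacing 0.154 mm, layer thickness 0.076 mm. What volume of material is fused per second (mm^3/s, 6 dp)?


Rate = 1406 * 0.154 * 0.076 = 16.455824 mm^3/s


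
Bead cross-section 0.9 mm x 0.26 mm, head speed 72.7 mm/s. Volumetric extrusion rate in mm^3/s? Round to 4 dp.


Rate = 0.9 * 0.26 * 72.7 = 17.0118 mm^3/s


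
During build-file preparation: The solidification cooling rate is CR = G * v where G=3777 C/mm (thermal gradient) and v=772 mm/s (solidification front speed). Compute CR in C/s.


CR = 3777 * 772 = 2915844 C/s


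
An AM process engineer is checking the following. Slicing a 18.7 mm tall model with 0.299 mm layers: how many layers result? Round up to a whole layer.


Layers = ceil(18.7/0.299) = 63


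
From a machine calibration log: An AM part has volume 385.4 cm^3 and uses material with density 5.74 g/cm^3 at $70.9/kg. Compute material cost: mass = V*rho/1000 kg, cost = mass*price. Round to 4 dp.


Mass = 385.4*5.74/1000 = 2.212196 kg
Cost = 2.212196 * 70.9 = 156.8447 $


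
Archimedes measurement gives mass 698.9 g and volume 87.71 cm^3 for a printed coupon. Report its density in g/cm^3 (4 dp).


rho = 698.9 / 87.71 = 7.9683 g/cm^3


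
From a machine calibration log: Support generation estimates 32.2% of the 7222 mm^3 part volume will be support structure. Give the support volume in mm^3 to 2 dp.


V_support = 7222 * 0.322 = 2325.48 mm^3


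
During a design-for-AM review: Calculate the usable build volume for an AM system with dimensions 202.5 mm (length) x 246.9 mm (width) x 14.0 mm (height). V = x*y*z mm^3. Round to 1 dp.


V = 202.5 * 246.9 * 14.0 = 699961.5 mm^3


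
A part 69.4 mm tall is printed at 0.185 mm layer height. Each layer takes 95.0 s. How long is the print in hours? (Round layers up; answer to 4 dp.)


Layers = ceil(69.4/0.185) = 376
t = 376 * 95.0 / 3600 = 9.9222 hrs


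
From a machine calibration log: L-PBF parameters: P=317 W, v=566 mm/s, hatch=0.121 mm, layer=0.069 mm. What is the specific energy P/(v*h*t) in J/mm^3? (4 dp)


Build rate = 566 * 0.121 * 0.069 = 4.725534 mm^3/s
SE = 317 / 4.725534 = 67.0824 J/mm^3


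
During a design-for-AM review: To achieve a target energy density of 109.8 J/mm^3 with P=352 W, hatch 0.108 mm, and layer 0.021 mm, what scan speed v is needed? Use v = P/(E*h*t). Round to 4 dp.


v = 352 / (109.8*0.108*0.021) = 1413.5048 mm/s


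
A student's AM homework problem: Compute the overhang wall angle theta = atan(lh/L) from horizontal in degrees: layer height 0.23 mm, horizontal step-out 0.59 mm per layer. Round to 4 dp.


angle = atan(0.23/0.59) = 21.2974 degrees


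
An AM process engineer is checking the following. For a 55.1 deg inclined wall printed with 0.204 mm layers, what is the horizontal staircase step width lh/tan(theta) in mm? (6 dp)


step = 0.204 / tan(55.1) = 0.142312 mm


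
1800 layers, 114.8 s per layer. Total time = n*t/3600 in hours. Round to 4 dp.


t = 1800 * 114.8 / 3600 = 57.4 hrs


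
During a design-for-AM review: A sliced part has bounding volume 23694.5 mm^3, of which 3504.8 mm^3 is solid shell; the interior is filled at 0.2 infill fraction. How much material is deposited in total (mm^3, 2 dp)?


V_infill = (23694.5 - 3504.8) * 0.2 = 4037.94
V_total = 3504.8 + 4037.94 = 7542.74 mm^3


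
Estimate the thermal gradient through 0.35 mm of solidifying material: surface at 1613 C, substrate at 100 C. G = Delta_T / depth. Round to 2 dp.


G = (1613-100)/0.35 = 4322.86 C/mm


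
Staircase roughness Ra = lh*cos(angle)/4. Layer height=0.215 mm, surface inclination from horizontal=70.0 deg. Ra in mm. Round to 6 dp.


Ra = 0.215 * cos(70.0) / 4 = 0.018384 mm


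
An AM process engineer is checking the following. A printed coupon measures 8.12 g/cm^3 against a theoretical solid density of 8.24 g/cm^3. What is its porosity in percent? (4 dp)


Porosity = (1-8.12/8.24)*100 = 1.4563 %


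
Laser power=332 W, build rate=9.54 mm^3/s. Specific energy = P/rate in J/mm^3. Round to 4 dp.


SE = 332 / 9.54 = 34.8008 J/mm^3


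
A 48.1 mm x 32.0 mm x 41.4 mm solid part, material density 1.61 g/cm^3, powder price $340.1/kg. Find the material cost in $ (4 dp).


V = 48.1 * 32.0 * 41.4 = 63722.88 mm^3 = 63.72288 cm^3
Mass = 63.72288 * 1.61 / 1000 = 0.10259384 kg
Cost = 0.10259384 * 340.1 = 34.8922 $


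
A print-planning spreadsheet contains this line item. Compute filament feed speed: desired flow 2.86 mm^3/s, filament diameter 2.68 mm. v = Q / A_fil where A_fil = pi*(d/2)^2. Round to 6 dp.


A = pi*(2.68/2)^2 = 5.641044
v = 2.86 / 5.641044 = 0.506998 mm/s


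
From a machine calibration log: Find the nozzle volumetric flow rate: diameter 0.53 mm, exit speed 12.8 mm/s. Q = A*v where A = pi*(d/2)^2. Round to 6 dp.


A = pi*(0.53/2)^2 = 0.22061834 mm^2
Q = 0.22061834 * 12.8 = 2.823915 mm^3/s


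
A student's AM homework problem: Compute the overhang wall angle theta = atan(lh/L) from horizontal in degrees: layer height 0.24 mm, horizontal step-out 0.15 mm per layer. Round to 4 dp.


angle = atan(0.24/0.15) = 57.9946 degrees


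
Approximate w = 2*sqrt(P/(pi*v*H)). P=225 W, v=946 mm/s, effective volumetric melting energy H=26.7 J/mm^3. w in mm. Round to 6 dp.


w = 2*sqrt(225/(pi*946*26.7)) = 0.106499 mm


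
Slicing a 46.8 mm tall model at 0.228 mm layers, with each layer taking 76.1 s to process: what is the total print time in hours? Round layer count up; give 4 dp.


Layers = ceil(46.8/0.228) = 206
t = 206 * 76.1 / 3600 = 4.3546 hrs


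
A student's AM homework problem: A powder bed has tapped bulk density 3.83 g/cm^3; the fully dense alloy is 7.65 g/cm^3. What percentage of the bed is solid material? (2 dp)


Packing = (3.83/7.65)*100 = 50.07 %


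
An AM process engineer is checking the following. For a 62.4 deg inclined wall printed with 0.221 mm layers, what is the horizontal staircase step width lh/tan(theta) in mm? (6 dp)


step = 0.221 / tan(62.4) = 0.115536 mm


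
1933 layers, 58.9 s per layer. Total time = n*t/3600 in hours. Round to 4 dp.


t = 1933 * 58.9 / 3600 = 31.626 hrs


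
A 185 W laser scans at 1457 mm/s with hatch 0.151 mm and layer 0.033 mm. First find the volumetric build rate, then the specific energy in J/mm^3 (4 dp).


Build rate = 1457 * 0.151 * 0.033 = 7.260231 mm^3/s
SE = 185 / 7.260231 = 25.4813 J/mm^3


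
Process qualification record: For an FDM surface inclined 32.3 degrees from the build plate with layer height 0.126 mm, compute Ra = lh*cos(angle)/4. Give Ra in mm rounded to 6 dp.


Ra = 0.126 * cos(32.3) / 4 = 0.026626 mm


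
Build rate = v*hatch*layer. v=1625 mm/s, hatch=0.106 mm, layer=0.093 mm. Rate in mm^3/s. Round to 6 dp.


Rate = 1625 * 0.106 * 0.093 = 16.01925 mm^3/s


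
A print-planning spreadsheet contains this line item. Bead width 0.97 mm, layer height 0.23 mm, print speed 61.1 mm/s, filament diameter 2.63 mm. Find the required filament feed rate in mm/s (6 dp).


Q = 0.97 * 0.23 * 61.1 = 13.63141 mm^3/s
A_fil = pi*(2.63/2)^2 = 5.43252056 mm^2
v_feed = 13.63141 / 5.43252056 = 2.509224 mm/s


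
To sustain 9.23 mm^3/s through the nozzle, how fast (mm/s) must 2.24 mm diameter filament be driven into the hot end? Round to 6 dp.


A = pi*(2.24/2)^2 = 3.940814
v = 9.23 / 3.940814 = 2.342156 mm/s


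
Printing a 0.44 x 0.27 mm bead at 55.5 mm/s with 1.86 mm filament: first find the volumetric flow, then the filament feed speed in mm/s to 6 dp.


Q = 0.44 * 0.27 * 55.5 = 6.5934 mm^3/s
A_fil = pi*(1.86/2)^2 = 2.71716349 mm^2
v_feed = 6.5934 / 2.71716349 = 2.426575 mm/s


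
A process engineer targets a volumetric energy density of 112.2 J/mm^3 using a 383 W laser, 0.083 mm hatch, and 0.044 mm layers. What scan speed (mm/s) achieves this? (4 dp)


v = 383 / (112.2*0.083*0.044) = 934.7063 mm/s


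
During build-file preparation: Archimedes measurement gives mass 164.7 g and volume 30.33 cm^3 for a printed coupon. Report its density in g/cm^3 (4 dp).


rho = 164.7 / 30.33 = 5.4303 g/cm^3


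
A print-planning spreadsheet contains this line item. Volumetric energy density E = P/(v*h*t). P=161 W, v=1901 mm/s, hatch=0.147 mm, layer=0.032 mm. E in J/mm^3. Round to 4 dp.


E = 161 / (1901*0.147*0.032) = 18.0043 J/mm^3


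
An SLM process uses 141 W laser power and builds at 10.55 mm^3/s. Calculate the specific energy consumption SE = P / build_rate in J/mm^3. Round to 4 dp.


SE = 141 / 10.55 = 13.3649 J/mm^3


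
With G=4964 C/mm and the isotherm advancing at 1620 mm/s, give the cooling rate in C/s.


CR = 4964 * 1620 = 8041680 C/s


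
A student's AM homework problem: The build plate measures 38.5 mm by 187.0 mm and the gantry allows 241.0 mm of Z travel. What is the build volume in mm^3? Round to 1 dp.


V = 38.5 * 187.0 * 241.0 = 1735079.5 mm^3


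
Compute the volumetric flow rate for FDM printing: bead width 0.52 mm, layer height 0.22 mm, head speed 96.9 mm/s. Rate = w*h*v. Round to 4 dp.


Rate = 0.52 * 0.22 * 96.9 = 11.0854 mm^3/s


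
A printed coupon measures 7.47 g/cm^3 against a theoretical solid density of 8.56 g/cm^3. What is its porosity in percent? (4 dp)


Porosity = (1-7.47/8.56)*100 = 12.7336 %


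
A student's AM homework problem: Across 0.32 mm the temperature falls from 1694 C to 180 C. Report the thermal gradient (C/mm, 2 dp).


G = (1694-180)/0.32 = 4731.25 C/mm


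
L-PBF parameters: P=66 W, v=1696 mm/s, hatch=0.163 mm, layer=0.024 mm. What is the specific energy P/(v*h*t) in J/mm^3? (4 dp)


Build rate = 1696 * 0.163 * 0.024 = 6.634752 mm^3/s
SE = 66 / 6.634752 = 9.9476 J/mm^3


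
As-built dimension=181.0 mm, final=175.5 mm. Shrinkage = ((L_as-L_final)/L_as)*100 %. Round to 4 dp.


Shrinkage = ((181.0-175.5)/181.0)*100 = 3.0387 %


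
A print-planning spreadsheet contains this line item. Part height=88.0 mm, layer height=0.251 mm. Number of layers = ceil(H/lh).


Layers = ceil(88.0/0.251) = 351


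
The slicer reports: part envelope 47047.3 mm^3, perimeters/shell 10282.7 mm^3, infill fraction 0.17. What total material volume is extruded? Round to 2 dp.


V_infill = (47047.3 - 10282.7) * 0.17 = 6249.98
V_total = 10282.7 + 6249.98 = 16532.68 mm^3


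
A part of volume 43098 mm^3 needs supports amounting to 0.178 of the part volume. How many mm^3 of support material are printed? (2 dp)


V_support = 43098 * 0.178 = 7671.44 mm^3


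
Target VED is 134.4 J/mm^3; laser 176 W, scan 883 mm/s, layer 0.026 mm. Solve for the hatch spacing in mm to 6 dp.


h = 176 / (134.4*883*0.026) = 0.05704 mm


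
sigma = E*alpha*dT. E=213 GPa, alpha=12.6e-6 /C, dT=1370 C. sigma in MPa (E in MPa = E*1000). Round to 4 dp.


sigma = 213*1000 * 12.6e-6 * 1370 = 3676.806 MPa


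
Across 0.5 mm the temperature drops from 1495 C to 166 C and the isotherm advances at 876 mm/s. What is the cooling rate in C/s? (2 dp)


G = (1495-166)/0.5 = 2658.0 C/mm
CR = 2658.0 * 876 = 2328408.0 C/s


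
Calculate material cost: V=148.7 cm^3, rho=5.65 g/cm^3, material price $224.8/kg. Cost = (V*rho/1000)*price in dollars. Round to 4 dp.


Mass = 148.7*5.65/1000 = 0.840155 kg
Cost = 0.840155 * 224.8 = 188.8668 $


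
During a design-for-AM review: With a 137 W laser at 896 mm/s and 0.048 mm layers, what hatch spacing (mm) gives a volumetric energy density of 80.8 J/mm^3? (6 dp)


h = 137 / (80.8*896*0.048) = 0.039424 mm


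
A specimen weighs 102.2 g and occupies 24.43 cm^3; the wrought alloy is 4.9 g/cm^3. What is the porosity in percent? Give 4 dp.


rho_part = 102.2 / 24.43 = 4.18338109 g/cm^3
Porosity = (1 - 4.18338109/4.9)*100 = 14.6249 %


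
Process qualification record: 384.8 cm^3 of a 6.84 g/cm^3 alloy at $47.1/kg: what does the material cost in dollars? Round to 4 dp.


Mass = 384.8*6.84/1000 = 2.632032 kg
Cost = 2.632032 * 47.1 = 123.9687 $


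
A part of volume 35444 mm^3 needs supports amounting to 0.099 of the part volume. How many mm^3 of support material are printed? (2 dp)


V_support = 35444 * 0.099 = 3508.96 mm^3


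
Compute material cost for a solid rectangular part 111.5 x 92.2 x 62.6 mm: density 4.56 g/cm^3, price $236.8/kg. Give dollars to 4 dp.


V = 111.5 * 92.2 * 62.6 = 643546.78 mm^3 = 643.54678 cm^3
Mass = 643.54678 * 4.56 / 1000 = 2.93457332 kg
Cost = 2.93457332 * 236.8 = 694.907 $


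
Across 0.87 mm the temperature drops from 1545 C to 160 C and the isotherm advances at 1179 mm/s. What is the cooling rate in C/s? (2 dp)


G = (1545-160)/0.87 = 1591.95402299 C/mm
CR = 1591.95402299 * 1179 = 1876913.79 C/s


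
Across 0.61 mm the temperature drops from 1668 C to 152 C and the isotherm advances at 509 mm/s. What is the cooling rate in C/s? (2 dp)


G = (1668-152)/0.61 = 2485.24590164 C/mm
CR = 2485.24590164 * 509 = 1264990.16 C/s


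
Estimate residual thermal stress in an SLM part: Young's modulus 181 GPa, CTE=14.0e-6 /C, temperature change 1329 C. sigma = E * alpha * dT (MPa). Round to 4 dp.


sigma = 181*1000 * 14.0e-6 * 1329 = 3367.686 MPa


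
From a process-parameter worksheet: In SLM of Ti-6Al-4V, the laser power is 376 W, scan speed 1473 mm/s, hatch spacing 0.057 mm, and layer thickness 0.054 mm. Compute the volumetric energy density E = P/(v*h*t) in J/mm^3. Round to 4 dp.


E = 376 / (1473*0.057*0.054) = 82.9309 J/mm^3


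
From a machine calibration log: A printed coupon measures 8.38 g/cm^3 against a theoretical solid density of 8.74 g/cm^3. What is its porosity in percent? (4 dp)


Porosity = (1-8.38/8.74)*100 = 4.119 %


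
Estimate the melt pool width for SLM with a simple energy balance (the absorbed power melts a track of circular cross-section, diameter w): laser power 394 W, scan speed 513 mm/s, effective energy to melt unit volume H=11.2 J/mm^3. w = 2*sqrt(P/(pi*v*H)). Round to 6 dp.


w = 2*sqrt(394/(pi*513*11.2)) = 0.295485 mm


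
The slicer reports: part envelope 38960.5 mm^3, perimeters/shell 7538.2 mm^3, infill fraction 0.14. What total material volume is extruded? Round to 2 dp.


V_infill = (38960.5 - 7538.2) * 0.14 = 4399.12
V_total = 7538.2 + 4399.12 = 11937.32 mm^3


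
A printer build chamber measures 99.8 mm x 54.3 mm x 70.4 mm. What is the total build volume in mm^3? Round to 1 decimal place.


V = 99.8 * 54.3 * 70.4 = 381507.5 mm^3


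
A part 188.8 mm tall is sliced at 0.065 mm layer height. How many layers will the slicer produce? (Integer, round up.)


Layers = ceil(188.8/0.065) = 2905


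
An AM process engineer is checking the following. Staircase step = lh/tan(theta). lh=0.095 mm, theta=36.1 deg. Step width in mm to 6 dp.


step = 0.095 / tan(36.1) = 0.130278 mm


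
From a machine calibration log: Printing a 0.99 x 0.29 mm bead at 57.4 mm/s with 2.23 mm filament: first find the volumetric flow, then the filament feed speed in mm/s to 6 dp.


Q = 0.99 * 0.29 * 57.4 = 16.47954 mm^3/s
A_fil = pi*(2.23/2)^2 = 3.90570653 mm^2
v_feed = 16.47954 / 3.90570653 = 4.219349 mm/s


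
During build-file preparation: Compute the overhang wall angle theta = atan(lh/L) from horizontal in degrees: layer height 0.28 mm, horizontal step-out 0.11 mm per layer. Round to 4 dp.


angle = atan(0.28/0.11) = 68.5523 degrees


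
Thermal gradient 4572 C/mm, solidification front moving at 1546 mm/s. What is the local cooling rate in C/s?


CR = 4572 * 1546 = 7068312 C/s


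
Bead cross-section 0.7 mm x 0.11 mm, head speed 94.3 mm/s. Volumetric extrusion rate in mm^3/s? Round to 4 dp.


Rate = 0.7 * 0.11 * 94.3 = 7.2611 mm^3/s


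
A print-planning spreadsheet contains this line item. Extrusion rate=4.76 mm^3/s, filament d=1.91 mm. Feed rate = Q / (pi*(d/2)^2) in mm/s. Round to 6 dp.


A = pi*(1.91/2)^2 = 2.865211
v = 4.76 / 2.865211 = 1.661309 mm/s


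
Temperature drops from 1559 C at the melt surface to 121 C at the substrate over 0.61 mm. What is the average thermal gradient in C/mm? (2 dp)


G = (1559-121)/0.61 = 2357.38 C/mm


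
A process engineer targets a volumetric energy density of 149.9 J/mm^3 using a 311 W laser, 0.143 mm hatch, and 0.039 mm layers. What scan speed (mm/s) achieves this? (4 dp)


v = 311 / (149.9*0.143*0.039) = 372.013 mm/s


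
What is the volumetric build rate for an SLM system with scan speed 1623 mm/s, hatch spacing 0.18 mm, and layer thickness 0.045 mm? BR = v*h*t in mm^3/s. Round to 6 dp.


Rate = 1623 * 0.18 * 0.045 = 13.1463 mm^3/s


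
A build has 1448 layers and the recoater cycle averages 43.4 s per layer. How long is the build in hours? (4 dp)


t = 1448 * 43.4 / 3600 = 17.4564 hrs


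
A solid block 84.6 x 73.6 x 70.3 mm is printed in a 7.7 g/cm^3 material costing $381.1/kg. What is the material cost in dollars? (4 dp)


V = 84.6 * 73.6 * 70.3 = 437727.168 mm^3 = 437.727168 cm^3
Mass = 437.727168 * 7.7 / 1000 = 3.37049919 kg
Cost = 3.37049919 * 381.1 = 1284.4972 $


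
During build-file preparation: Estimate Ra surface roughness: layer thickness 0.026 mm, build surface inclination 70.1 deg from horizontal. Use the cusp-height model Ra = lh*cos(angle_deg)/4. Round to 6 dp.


Ra = 0.026 * cos(70.1) / 4 = 0.002212 mm


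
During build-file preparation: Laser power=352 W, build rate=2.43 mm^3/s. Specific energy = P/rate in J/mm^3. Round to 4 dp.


SE = 352 / 2.43 = 144.856 J/mm^3


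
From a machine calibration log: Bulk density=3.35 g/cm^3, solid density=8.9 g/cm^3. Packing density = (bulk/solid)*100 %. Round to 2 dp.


Packing = (3.35/8.9)*100 = 37.64 %


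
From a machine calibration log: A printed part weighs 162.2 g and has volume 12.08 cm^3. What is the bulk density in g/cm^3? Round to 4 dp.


rho = 162.2 / 12.08 = 13.4272 g/cm^3


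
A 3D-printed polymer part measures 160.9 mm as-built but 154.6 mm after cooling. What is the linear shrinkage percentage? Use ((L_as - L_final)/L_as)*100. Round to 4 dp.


Shrinkage = ((160.9-154.6)/160.9)*100 = 3.9155 %


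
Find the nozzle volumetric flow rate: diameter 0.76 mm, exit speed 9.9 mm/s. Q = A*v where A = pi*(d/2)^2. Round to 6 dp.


A = pi*(0.76/2)^2 = 0.45364598 mm^2
Q = 0.45364598 * 9.9 = 4.491095 mm^3/s


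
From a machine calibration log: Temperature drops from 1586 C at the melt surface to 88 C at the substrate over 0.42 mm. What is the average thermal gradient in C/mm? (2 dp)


G = (1586-88)/0.42 = 3566.67 C/mm


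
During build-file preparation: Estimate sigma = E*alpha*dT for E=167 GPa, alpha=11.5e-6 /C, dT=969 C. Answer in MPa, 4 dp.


sigma = 167*1000 * 11.5e-6 * 969 = 1860.9645 MPa


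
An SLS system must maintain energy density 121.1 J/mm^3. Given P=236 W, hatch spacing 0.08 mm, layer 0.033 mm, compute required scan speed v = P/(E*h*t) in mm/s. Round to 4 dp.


v = 236 / (121.1*0.08*0.033) = 738.1828 mm/s


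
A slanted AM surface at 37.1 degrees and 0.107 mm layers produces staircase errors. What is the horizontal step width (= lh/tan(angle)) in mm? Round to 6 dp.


step = 0.107 / tan(37.1) = 0.141479 mm


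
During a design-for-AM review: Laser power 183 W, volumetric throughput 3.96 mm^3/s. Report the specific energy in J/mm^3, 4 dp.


SE = 183 / 3.96 = 46.2121 J/mm^3


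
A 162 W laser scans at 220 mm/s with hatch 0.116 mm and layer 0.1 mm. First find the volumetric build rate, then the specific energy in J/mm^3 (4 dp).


Build rate = 220 * 0.116 * 0.1 = 2.552 mm^3/s
SE = 162 / 2.552 = 63.4796 J/mm^3


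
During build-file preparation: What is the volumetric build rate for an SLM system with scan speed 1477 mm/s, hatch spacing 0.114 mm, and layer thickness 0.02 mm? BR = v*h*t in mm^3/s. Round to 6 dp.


Rate = 1477 * 0.114 * 0.02 = 3.36756 mm^3/s


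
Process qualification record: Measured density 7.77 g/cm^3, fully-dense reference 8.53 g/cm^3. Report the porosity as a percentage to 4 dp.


Porosity = (1-7.77/8.53)*100 = 8.9097 %


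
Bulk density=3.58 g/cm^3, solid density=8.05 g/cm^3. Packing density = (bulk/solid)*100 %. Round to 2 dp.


Packing = (3.58/8.05)*100 = 44.47 %


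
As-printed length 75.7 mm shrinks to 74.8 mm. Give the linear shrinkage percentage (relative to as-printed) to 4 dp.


Shrinkage = ((75.7-74.8)/75.7)*100 = 1.1889 %


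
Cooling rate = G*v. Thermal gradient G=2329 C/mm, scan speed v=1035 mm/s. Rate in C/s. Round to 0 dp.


CR = 2329 * 1035 = 2410515 C/s


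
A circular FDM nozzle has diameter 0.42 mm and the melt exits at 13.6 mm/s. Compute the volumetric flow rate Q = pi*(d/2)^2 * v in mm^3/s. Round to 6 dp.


A = pi*(0.42/2)^2 = 0.13854424 mm^2
Q = 0.13854424 * 13.6 = 1.884202 mm^3/s


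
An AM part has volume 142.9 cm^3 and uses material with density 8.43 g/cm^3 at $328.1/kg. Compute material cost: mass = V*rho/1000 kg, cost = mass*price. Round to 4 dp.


Mass = 142.9*8.43/1000 = 1.204647 kg
Cost = 1.204647 * 328.1 = 395.2447 $


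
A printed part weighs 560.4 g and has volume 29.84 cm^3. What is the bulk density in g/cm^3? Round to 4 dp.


rho = 560.4 / 29.84 = 18.7802 g/cm^3


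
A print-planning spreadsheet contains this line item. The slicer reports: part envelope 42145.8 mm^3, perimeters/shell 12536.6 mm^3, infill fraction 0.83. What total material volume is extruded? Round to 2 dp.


V_infill = (42145.8 - 12536.6) * 0.83 = 24575.64
V_total = 12536.6 + 24575.64 = 37112.24 mm^3


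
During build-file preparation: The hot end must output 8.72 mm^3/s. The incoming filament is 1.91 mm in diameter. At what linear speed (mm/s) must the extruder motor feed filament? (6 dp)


A = pi*(1.91/2)^2 = 2.865211
v = 8.72 / 2.865211 = 3.043406 mm/s


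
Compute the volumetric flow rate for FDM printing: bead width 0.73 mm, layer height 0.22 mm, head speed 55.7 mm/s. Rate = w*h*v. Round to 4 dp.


Rate = 0.73 * 0.22 * 55.7 = 8.9454 mm^3/s


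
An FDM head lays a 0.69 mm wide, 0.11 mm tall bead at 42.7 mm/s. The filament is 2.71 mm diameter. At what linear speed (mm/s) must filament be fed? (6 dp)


Q = 0.69 * 0.11 * 42.7 = 3.24093 mm^3/s
A_fil = pi*(2.71/2)^2 = 5.76804265 mm^2
v_feed = 3.24093 / 5.76804265 = 0.561877 mm/s


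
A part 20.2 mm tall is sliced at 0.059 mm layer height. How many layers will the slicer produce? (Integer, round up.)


Layers = ceil(20.2/0.059) = 343


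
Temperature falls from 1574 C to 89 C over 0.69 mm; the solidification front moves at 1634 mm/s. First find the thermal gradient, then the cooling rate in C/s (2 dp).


G = (1574-89)/0.69 = 2152.17391304 C/mm
CR = 2152.17391304 * 1634 = 3516652.17 C/s


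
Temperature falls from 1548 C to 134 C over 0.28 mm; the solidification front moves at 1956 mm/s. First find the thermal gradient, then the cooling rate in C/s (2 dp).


G = (1548-134)/0.28 = 5050.0 C/mm
CR = 5050.0 * 1956 = 9877800.0 C/s


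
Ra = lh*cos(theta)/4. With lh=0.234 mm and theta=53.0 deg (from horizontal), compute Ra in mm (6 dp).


Ra = 0.234 * cos(53.0) / 4 = 0.035206 mm


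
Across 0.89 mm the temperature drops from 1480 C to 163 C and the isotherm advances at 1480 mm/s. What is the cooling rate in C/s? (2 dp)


G = (1480-163)/0.89 = 1479.7752809 C/mm
CR = 1479.7752809 * 1480 = 2190067.42 C/s


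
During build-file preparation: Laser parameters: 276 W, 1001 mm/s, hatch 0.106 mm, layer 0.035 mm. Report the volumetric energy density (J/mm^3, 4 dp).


E = 276 / (1001*0.106*0.035) = 74.3192 J/mm^3


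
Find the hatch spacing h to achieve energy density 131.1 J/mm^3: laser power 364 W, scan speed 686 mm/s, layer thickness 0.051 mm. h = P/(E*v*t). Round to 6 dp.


h = 364 / (131.1*686*0.051) = 0.079361 mm


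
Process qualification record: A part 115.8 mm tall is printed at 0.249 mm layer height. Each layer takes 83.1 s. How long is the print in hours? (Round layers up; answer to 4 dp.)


Layers = ceil(115.8/0.249) = 466
t = 466 * 83.1 / 3600 = 10.7568 hrs


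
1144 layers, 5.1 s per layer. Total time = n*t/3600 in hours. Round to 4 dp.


t = 1144 * 5.1 / 3600 = 1.6207 hrs


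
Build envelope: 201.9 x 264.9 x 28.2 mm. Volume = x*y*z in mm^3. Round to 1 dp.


V = 201.9 * 264.9 * 28.2 = 1508229.3 mm^3


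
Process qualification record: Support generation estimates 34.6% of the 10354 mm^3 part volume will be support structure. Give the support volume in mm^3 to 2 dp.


V_support = 10354 * 0.346 = 3582.48 mm^3


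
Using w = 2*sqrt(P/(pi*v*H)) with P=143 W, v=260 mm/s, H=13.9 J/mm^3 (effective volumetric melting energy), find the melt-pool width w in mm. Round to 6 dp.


w = 2*sqrt(143/(pi*260*13.9)) = 0.224455 mm


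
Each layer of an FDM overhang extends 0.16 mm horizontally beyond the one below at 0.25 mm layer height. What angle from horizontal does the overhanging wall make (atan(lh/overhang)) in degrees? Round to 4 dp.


angle = atan(0.25/0.16) = 57.3808 degrees


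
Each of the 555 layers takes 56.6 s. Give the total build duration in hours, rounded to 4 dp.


t = 555 * 56.6 / 3600 = 8.7258 hrs


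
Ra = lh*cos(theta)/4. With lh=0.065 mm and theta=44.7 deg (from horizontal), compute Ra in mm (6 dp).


Ra = 0.065 * cos(44.7) / 4 = 0.01155 mm


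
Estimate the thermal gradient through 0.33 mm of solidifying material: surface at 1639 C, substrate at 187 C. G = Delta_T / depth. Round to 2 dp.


G = (1639-187)/0.33 = 4400.0 C/mm


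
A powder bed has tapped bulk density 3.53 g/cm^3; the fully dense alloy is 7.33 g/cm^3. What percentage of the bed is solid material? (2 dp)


Packing = (3.53/7.33)*100 = 48.16 %


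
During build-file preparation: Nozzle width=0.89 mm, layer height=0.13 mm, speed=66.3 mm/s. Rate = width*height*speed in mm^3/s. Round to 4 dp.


Rate = 0.89 * 0.13 * 66.3 = 7.6709 mm^3/s


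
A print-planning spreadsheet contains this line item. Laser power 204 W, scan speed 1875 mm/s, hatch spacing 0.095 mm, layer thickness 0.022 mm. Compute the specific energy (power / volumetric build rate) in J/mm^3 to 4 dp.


Build rate = 1875 * 0.095 * 0.022 = 3.91875 mm^3/s
SE = 204 / 3.91875 = 52.0574 J/mm^3


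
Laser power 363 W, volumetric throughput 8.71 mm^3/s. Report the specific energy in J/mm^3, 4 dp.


SE = 363 / 8.71 = 41.6762 J/mm^3


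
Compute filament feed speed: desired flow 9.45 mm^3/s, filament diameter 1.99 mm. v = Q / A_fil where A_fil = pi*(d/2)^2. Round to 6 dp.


A = pi*(1.99/2)^2 = 3.110255
v = 9.45 / 3.110255 = 3.038336 mm/s


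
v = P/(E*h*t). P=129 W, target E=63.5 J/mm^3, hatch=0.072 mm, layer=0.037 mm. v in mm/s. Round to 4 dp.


v = 129 / (63.5*0.072*0.037) = 762.5736 mm/s


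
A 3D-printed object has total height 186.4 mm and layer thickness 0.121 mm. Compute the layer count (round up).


Layers = ceil(186.4/0.121) = 1541


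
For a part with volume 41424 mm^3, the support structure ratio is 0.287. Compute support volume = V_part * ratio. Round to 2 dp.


V_support = 41424 * 0.287 = 11888.69 mm^3


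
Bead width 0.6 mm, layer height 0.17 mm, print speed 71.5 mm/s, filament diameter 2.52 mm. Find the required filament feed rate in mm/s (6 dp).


Q = 0.6 * 0.17 * 71.5 = 7.293 mm^3/s
A_fil = pi*(2.52/2)^2 = 4.9875925 mm^2
v_feed = 7.293 / 4.9875925 = 1.462229 mm/s


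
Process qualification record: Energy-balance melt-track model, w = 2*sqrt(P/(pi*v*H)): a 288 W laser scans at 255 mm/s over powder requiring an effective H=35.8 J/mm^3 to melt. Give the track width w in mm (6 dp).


w = 2*sqrt(288/(pi*255*35.8)) = 0.200419 mm


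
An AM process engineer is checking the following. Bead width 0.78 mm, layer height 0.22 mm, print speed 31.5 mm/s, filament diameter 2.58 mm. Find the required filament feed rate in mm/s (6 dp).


Q = 0.78 * 0.22 * 31.5 = 5.4054 mm^3/s
A_fil = pi*(2.58/2)^2 = 5.22792433 mm^2
v_feed = 5.4054 / 5.22792433 = 1.033948 mm/s


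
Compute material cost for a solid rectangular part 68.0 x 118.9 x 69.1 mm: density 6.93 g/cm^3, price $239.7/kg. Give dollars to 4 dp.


V = 68.0 * 118.9 * 69.1 = 558687.32 mm^3 = 558.68732 cm^3
Mass = 558.68732 * 6.93 / 1000 = 3.87170313 kg
Cost = 3.87170313 * 239.7 = 928.0472 $


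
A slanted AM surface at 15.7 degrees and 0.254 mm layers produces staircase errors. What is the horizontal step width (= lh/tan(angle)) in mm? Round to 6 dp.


step = 0.254 / tan(15.7) = 0.903634 mm


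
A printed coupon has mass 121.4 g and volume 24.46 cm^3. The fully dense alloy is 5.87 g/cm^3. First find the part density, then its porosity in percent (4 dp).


rho_part = 121.4 / 24.46 = 4.96320523 g/cm^3
Porosity = (1 - 4.96320523/5.87)*100 = 15.448 %


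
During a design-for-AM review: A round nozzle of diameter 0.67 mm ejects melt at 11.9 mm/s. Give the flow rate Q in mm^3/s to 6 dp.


A = pi*(0.67/2)^2 = 0.35256524 mm^2
Q = 0.35256524 * 11.9 = 4.195526 mm^3/s


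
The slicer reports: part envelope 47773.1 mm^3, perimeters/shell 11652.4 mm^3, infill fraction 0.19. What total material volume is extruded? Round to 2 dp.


V_infill = (47773.1 - 11652.4) * 0.19 = 6862.93
V_total = 11652.4 + 6862.93 = 18515.33 mm^3


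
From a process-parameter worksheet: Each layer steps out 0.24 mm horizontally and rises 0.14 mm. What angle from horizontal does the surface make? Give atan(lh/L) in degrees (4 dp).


angle = atan(0.14/0.24) = 30.2564 degrees


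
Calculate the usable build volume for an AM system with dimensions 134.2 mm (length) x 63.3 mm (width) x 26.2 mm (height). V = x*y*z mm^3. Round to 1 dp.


V = 134.2 * 63.3 * 26.2 = 222565.3 mm^3


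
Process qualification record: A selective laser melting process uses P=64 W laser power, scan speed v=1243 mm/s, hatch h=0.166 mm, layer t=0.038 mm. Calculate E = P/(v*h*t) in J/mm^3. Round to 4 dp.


E = 64 / (1243*0.166*0.038) = 8.1624 J/mm^3


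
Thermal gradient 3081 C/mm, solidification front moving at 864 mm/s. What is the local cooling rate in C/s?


CR = 3081 * 864 = 2661984 C/s


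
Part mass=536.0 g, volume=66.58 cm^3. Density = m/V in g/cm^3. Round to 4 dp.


rho = 536.0 / 66.58 = 8.0505 g/cm^3


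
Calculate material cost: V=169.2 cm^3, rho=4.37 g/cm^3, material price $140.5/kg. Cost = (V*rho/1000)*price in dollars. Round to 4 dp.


Mass = 169.2*4.37/1000 = 0.739404 kg
Cost = 0.739404 * 140.5 = 103.8863 $


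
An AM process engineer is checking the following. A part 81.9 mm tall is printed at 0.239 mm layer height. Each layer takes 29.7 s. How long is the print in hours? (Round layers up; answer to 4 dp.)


Layers = ceil(81.9/0.239) = 343
t = 343 * 29.7 / 3600 = 2.8298 hrs


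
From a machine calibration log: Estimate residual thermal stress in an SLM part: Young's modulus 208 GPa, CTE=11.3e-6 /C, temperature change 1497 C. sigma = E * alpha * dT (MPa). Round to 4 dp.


sigma = 208*1000 * 11.3e-6 * 1497 = 3518.5488 MPa


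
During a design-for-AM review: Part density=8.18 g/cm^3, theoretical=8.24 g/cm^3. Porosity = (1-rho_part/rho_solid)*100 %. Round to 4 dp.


Porosity = (1-8.18/8.24)*100 = 0.7282 %


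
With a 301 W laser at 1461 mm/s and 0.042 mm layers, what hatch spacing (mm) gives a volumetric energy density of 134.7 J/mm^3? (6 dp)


h = 301 / (134.7*1461*0.042) = 0.036417 mm


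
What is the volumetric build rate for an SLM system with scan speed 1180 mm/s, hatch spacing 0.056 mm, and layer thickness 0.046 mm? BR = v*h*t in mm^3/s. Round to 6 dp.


Rate = 1180 * 0.056 * 0.046 = 3.03968 mm^3/s


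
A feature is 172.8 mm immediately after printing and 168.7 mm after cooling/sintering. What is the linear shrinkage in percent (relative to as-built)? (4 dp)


Shrinkage = ((172.8-168.7)/172.8)*100 = 2.3727 %


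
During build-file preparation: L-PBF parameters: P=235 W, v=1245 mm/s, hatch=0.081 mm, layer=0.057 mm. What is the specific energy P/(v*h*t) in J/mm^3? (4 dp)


Build rate = 1245 * 0.081 * 0.057 = 5.748165 mm^3/s
SE = 235 / 5.748165 = 40.8826 J/mm^3


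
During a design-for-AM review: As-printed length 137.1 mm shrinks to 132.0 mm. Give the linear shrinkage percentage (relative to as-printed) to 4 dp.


Shrinkage = ((137.1-132.0)/137.1)*100 = 3.7199 %


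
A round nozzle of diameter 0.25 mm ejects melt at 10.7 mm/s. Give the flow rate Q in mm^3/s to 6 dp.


A = pi*(0.25/2)^2 = 0.04908739 mm^2
Q = 0.04908739 * 10.7 = 0.525235 mm^3/s


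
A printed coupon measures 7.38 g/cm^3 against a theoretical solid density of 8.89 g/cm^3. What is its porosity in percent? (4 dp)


Porosity = (1-7.38/8.89)*100 = 16.9854 %


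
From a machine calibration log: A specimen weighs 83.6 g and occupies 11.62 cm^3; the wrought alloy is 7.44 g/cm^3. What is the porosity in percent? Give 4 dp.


rho_part = 83.6 / 11.62 = 7.19449225 g/cm^3
Porosity = (1 - 7.19449225/7.44)*100 = 3.2998 %


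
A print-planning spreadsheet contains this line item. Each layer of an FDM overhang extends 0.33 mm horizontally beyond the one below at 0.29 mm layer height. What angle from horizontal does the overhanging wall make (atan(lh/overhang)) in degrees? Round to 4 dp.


angle = atan(0.29/0.33) = 41.3086 degrees


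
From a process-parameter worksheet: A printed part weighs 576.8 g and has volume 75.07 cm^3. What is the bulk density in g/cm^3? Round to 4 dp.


rho = 576.8 / 75.07 = 7.6835 g/cm^3


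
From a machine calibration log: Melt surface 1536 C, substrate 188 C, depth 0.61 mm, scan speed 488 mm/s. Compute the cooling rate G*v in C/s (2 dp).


G = (1536-188)/0.61 = 2209.83606557 C/mm
CR = 2209.83606557 * 488 = 1078400.0 C/s


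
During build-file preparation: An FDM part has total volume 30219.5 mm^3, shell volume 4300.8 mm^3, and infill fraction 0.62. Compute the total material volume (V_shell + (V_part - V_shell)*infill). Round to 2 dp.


V_infill = (30219.5 - 4300.8) * 0.62 = 16069.59
V_total = 4300.8 + 16069.59 = 20370.39 mm^3


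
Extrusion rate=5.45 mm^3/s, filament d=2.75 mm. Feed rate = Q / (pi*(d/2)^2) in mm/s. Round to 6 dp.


A = pi*(2.75/2)^2 = 5.939574
v = 5.45 / 5.939574 = 0.917574 mm/s


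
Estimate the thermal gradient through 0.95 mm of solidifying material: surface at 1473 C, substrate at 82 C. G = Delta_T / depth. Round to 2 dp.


G = (1473-82)/0.95 = 1464.21 C/mm


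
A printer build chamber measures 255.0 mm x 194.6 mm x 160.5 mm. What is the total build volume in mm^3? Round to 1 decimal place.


V = 255.0 * 194.6 * 160.5 = 7964491.5 mm^3


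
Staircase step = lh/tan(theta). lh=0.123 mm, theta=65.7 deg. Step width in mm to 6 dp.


step = 0.123 / tan(65.7) = 0.055537 mm


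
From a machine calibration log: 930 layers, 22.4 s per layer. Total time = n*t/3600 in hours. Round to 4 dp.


t = 930 * 22.4 / 3600 = 5.7867 hrs


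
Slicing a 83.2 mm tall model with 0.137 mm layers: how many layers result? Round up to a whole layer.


Layers = ceil(83.2/0.137) = 608


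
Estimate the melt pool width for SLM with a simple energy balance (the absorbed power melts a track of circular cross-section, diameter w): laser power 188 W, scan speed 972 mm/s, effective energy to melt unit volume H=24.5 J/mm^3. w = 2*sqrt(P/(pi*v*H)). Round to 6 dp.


w = 2*sqrt(188/(pi*972*24.5)) = 0.100258 mm


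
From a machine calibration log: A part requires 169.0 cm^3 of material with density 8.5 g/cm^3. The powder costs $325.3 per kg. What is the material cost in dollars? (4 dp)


Mass = 169.0*8.5/1000 = 1.4365 kg
Cost = 1.4365 * 325.3 = 467.2935 $


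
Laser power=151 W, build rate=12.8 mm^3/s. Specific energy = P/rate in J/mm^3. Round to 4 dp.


SE = 151 / 12.8 = 11.7969 J/mm^3


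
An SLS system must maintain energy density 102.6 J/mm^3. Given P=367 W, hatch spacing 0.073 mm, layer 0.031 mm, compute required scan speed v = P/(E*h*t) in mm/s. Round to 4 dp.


v = 367 / (102.6*0.073*0.031) = 1580.6443 mm/s


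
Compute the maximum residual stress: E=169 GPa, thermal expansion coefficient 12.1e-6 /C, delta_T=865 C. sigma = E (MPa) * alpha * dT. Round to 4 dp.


sigma = 169*1000 * 12.1e-6 * 865 = 1768.8385 MPa


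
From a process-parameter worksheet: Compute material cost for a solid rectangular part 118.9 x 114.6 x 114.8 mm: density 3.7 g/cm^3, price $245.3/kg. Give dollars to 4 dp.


V = 118.9 * 114.6 * 114.8 = 1564257.912 mm^3 = 1564.257912 cm^3
Mass = 1564.257912 * 3.7 / 1000 = 5.78775427 kg
Cost = 5.78775427 * 245.3 = 1419.7361 $


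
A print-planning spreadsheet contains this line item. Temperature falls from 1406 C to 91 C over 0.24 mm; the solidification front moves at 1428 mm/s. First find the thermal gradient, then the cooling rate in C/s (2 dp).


G = (1406-91)/0.24 = 5479.16666667 C/mm
CR = 5479.16666667 * 1428 = 7824250.0 C/s


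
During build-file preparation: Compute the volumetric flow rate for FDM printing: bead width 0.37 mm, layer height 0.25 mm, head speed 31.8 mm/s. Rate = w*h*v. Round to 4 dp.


Rate = 0.37 * 0.25 * 31.8 = 2.9415 mm^3/s


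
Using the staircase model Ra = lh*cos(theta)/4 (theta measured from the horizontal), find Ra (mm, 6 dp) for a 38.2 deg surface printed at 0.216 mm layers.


Ra = 0.216 * cos(38.2) / 4 = 0.042436 mm


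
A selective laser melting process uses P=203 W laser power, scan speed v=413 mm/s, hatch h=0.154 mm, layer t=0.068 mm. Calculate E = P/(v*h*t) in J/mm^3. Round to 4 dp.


E = 203 / (413*0.154*0.068) = 46.9371 J/mm^3


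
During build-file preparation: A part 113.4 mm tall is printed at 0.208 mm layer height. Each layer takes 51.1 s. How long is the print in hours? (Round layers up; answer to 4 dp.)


Layers = ceil(113.4/0.208) = 546
t = 546 * 51.1 / 3600 = 7.7502 hrs


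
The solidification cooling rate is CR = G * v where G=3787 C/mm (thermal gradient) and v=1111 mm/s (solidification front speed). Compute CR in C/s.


CR = 3787 * 1111 = 4207357 C/s


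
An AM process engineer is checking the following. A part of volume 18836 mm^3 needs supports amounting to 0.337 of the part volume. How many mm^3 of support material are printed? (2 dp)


V_support = 18836 * 0.337 = 6347.73 mm^3


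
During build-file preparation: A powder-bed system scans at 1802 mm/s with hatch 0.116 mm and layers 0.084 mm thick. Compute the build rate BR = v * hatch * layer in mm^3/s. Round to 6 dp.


Rate = 1802 * 0.116 * 0.084 = 17.558688 mm^3/s


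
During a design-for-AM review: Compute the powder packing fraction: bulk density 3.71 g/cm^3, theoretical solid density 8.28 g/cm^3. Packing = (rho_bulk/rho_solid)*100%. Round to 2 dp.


Packing = (3.71/8.28)*100 = 44.81 %


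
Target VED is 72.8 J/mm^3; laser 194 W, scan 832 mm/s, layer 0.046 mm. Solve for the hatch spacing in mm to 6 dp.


h = 194 / (72.8*832*0.046) = 0.069629 mm
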